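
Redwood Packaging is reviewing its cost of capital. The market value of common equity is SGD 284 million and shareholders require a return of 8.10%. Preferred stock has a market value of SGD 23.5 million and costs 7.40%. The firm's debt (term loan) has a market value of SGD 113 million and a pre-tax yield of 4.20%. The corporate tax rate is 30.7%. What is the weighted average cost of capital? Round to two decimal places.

6.67%

Total capital V = 284 + 23.5 + 113 = 420.5.
Equity: weight = 284/420.5 = 0.6754; cost = 8.1%.
Preferred: weight = 23.5/420.5 = 0.0559; cost = 7.4%.
Term loan: weight = 113/420.5 = 0.2687; after-tax cost = 4.2% × (1 − 30.7%) = 2.9106%.
WACC = 0.6754 × 8.1000% + 0.0559 × 7.4000% + 0.2687 × 2.9106% = 6.6663%.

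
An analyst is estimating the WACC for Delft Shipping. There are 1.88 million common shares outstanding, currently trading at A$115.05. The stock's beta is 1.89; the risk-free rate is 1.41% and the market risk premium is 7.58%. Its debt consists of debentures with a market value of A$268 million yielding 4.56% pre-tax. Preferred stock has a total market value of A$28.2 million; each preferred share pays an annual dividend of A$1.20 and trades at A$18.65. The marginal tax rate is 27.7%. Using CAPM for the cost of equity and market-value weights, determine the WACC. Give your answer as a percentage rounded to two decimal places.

Cost of equity via CAPM: Re = 1.41% + 1.89 × 7.58% = 15.7362%.
Cost of preferred: Rp = 1.2 / 18.65 = 6.4343%.
Market value of equity E = 115.05 × 1.88m = 216.294m.
Total capital V = 216.294 + 28.2 + 268 = 512.494.
Equity: weight = 216.294/512.494 = 0.4220; cost = 15.7362%.
Preferred: weight = 28.2/512.494 = 0.0550; cost = 6.4343%.
Debentures: weight = 268/512.494 = 0.5229; after-tax cost = 4.56% × (1 − 27.7%) = 3.2969%.
WACC = 0.4220 × 15.7362% + 0.0550 × 6.4343% + 0.5229 × 3.2969% = 8.7194%.

8.72%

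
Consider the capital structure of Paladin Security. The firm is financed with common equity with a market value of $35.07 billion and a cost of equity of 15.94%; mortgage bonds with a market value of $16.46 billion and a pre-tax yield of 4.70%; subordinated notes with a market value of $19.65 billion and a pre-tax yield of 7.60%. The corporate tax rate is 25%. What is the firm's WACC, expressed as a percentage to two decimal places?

Total capital V = 35.07 + 16.46 + 19.65 = 71.18.
Equity: weight = 35.07/71.18 = 0.4927; cost = 15.94%.
Mortgage bonds: weight = 16.46/71.18 = 0.2312; after-tax cost = 4.7% × (1 − 25%) = 3.5250%.
Subordinated notes: weight = 19.65/71.18 = 0.2761; after-tax cost = 7.6% × (1 − 25%) = 5.7000%.
WACC = 0.4927 × 15.9400% + 0.2312 × 3.5250% + 0.2761 × 5.7000% = 10.2422%.

10.24%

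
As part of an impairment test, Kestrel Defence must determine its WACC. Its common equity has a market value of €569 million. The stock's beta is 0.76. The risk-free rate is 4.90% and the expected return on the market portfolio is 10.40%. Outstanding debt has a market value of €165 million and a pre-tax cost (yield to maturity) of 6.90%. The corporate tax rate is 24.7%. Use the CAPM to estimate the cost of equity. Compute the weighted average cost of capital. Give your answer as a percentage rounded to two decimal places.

8.21%

Market risk premium = 10.4% − 4.9% = 5.5%.
Cost of equity via CAPM: Re = 4.9% + 0.76 × 5.5% = 9.0800%.
Total capital V = 569 + 165 = 734.
Equity: weight = 569/734 = 0.7752; cost = 9.08%.
Debt: weight = 165/734 = 0.2248; after-tax cost = 6.9% × (1 − 24.7%) = 5.1957%.
WACC = 0.7752 × 9.0800% + 0.2248 × 5.1957% = 8.2068%.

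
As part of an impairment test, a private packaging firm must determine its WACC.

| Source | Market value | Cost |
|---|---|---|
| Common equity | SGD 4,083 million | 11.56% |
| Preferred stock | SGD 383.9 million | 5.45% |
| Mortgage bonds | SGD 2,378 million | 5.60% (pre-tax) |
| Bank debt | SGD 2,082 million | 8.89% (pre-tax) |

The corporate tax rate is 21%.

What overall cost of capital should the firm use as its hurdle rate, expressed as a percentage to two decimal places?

8.34%

Total capital V = 4083 + 383.9 + 2378 + 2082 = 8926.9.
Equity: weight = 4083/8926.9 = 0.4574; cost = 11.56%.
Preferred: weight = 383.9/8926.9 = 0.0430; cost = 5.45%.
Mortgage bonds: weight = 2378/8926.9 = 0.2664; after-tax cost = 5.6% × (1 − 21%) = 4.4240%.
Bank debt: weight = 2082/8926.9 = 0.2332; after-tax cost = 8.89% × (1 − 21%) = 7.0231%.
WACC = 0.4574 × 11.5600% + 0.0430 × 5.4500% + 0.2664 × 4.4240% + 0.2332 × 7.0231% = 8.3382%.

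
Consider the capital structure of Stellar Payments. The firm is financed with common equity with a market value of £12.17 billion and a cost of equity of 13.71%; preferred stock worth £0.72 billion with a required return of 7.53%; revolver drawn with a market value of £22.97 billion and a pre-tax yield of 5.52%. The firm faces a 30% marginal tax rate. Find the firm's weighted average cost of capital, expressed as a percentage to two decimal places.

Total capital V = 12.17 + 0.72 + 22.97 = 35.86.
Equity: weight = 12.17/35.86 = 0.3394; cost = 13.71%.
Preferred: weight = 0.72/35.86 = 0.0201; cost = 7.53%.
Revolver drawn: weight = 22.97/35.86 = 0.6405; after-tax cost = 5.52% × (1 − 30%) = 3.8640%.
WACC = 0.3394 × 13.7100% + 0.0201 × 7.5300% + 0.6405 × 3.8640% = 7.2791%.

7.28%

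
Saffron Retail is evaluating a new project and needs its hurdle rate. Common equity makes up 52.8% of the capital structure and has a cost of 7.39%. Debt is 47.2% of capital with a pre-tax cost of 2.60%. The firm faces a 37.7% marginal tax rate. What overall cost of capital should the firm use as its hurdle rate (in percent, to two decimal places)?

After-tax cost of debt = 2.6% × (1 − 37.7%) = 1.6198%.
WACC = 0.528 × 7.3900% + 0.472 × 1.6198% = 4.6665%.

4.67%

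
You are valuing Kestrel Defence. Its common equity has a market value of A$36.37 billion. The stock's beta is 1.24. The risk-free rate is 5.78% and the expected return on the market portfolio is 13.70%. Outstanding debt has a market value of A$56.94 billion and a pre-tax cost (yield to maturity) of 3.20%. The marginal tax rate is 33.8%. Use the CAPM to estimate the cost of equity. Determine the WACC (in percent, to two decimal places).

Market risk premium = 13.7% − 5.78% = 7.92%.
Cost of equity via CAPM: Re = 5.78% + 1.24 × 7.92% = 15.6008%.
Total capital V = 36.37 + 56.94 = 93.31.
Equity: weight = 36.37/93.31 = 0.3898; cost = 15.6008%.
Debt: weight = 56.94/93.31 = 0.6102; after-tax cost = 3.2% × (1 − 33.8%) = 2.1184%.
WACC = 0.3898 × 15.6008% + 0.6102 × 2.1184% = 7.3735%.

7.37%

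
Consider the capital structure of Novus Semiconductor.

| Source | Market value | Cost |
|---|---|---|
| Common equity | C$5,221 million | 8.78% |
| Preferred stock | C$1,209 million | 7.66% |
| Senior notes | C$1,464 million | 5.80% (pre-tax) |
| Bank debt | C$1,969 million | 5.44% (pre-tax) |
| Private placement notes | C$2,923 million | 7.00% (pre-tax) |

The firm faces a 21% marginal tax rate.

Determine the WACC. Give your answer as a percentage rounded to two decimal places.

6.76%

Total capital V = 5221 + 1209 + 1464 + 1969 + 2923 = 12786.
Equity: weight = 5221/12786 = 0.4083; cost = 8.78%.
Preferred: weight = 1209/12786 = 0.0946; cost = 7.66%.
Senior notes: weight = 1464/12786 = 0.1145; after-tax cost = 5.8% × (1 − 21%) = 4.5820%.
Bank debt: weight = 1969/12786 = 0.1540; after-tax cost = 5.44% × (1 − 21%) = 4.2976%.
Private placement notes: weight = 2923/12786 = 0.2286; after-tax cost = 7% × (1 − 21%) = 5.5300%.
WACC = 0.4083 × 8.7800% + 0.0946 × 7.6600% + 0.1145 × 4.5820% + 0.1540 × 4.2976% + 0.2286 × 5.5300% = 6.7602%.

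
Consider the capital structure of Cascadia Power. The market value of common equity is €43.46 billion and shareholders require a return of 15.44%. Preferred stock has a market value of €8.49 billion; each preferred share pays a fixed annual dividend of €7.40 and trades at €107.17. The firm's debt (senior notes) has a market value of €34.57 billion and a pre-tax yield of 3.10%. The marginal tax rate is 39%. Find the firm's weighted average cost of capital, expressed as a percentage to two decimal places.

9.19%

Cost of preferred: Rp = 7.4 / 107.17 = 6.9049%.
Total capital V = 43.46 + 8.49 + 34.57 = 86.52.
Equity: weight = 43.46/86.52 = 0.5023; cost = 15.44%.
Preferred: weight = 8.49/86.52 = 0.0981; cost = 6.9049%.
Senior notes: weight = 34.57/86.52 = 0.3996; after-tax cost = 3.1% × (1 − 39%) = 1.8910%.
WACC = 0.5023 × 15.4400% + 0.0981 × 6.9049% + 0.3996 × 1.8910% = 9.1888%.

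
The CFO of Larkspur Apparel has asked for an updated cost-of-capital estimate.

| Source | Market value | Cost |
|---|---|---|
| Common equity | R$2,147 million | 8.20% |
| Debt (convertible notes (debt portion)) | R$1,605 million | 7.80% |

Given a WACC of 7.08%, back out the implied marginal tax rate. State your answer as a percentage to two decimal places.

Total capital V = 2147 + 1605 = 3752.
Equity weight = 2147/3752 = 0.5722.
Convertible notes (debt portion) weight = 1605/3752 = 0.4278.
Equity contribution = 0.5722 × 8.2% = 4.6923%.
Debt contribution must be 7.08% − 4.6923% = 2.3877%.
0.4278 × 7.8% × (1 − T) = 2.3877%  ⇒  (1 − T) = 0.7156.
T = 28.4387%.

28.44%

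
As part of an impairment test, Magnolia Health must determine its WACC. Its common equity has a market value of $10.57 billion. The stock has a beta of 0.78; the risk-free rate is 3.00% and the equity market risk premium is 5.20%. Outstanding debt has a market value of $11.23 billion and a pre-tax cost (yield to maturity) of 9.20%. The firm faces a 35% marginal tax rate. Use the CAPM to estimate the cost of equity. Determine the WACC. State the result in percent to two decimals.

Cost of equity via CAPM: Re = 3.0% + 0.78 × 5.2% = 7.0560%.
Total capital V = 10.57 + 11.23 = 21.8.
Equity: weight = 10.57/21.8 = 0.4849; cost = 7.056%.
Debt: weight = 11.23/21.8 = 0.5151; after-tax cost = 9.2% × (1 − 35%) = 5.9800%.
WACC = 0.4849 × 7.0560% + 0.5151 × 5.9800% = 6.5017%.

6.50%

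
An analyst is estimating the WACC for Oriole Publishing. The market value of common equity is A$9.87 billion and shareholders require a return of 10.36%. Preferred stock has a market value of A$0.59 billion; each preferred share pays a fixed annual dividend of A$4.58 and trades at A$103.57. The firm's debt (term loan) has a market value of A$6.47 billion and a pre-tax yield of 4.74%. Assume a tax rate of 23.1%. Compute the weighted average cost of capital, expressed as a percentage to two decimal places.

Cost of preferred: Rp = 4.58 / 103.57 = 4.4221%.
Total capital V = 9.87 + 0.59 + 6.47 = 16.93.
Equity: weight = 9.87/16.93 = 0.5830; cost = 10.36%.
Preferred: weight = 0.59/16.93 = 0.0348; cost = 4.4221%.
Term loan: weight = 6.47/16.93 = 0.3822; after-tax cost = 4.74% × (1 − 23.1%) = 3.6451%.
WACC = 0.5830 × 10.3600% + 0.0348 × 4.4221% + 0.3822 × 3.6451% = 7.5869%.

7.59%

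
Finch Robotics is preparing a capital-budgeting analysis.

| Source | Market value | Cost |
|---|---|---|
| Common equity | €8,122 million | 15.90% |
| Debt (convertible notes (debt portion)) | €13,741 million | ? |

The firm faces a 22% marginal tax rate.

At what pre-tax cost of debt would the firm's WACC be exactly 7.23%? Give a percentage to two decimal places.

Total capital V = 8122 + 13741 = 21863.
Equity weight = 8122/21863 = 0.3715.
Convertible notes (debt portion) weight = 13741/21863 = 0.6285.
Equity contribution = 0.3715 × 15.9% = 5.9068%.
Remaining for debt = 7.23% − 5.9068% = 1.3232%.
Rd × (1 − 22%) × 0.6285 = 1.3232%  ⇒  Rd = 2.6992%.

2.70%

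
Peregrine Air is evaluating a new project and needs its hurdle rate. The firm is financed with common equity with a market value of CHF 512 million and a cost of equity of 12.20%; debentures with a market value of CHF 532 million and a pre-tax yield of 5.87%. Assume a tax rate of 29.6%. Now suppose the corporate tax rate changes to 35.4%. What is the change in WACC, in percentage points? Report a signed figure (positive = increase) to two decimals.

-0.17 pp

Current WACC:
Total capital V = 512 + 532 = 1044.
Equity: weight = 512/1044 = 0.4904; cost = 12.2%.
Debentures: weight = 532/1044 = 0.5096; after-tax cost = 5.87% × (1 − 29.6%) = 4.1325%.
WACC = 0.4904 × 12.2000% + 0.5096 × 4.1325% = 8.0890%.
After the change:
Total capital V = 512 + 532 = 1044.
Equity: weight = 512/1044 = 0.4904; cost = 12.2%.
Debentures: weight = 532/1044 = 0.5096; after-tax cost = 5.87% × (1 − 35.4%) = 3.7920%.
WACC = 0.4904 × 12.2000% + 0.5096 × 3.7920% = 7.9155%.
Change in WACC = 7.9155% − 8.0890% = -0.1735 pp.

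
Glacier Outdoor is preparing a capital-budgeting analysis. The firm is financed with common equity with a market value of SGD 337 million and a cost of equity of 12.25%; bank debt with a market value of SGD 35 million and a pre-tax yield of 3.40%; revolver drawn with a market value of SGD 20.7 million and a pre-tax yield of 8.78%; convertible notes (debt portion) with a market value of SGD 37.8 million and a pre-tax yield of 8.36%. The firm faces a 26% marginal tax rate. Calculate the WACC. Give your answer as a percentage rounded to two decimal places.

10.65%

Total capital V = 337 + 35 + 20.7 + 37.8 = 430.5.
Equity: weight = 337/430.5 = 0.7828; cost = 12.25%.
Bank debt: weight = 35/430.5 = 0.0813; after-tax cost = 3.4% × (1 − 26%) = 2.5160%.
Revolver drawn: weight = 20.7/430.5 = 0.0481; after-tax cost = 8.78% × (1 − 26%) = 6.4972%.
Convertible notes (debt portion): weight = 37.8/430.5 = 0.0878; after-tax cost = 8.36% × (1 − 26%) = 6.1864%.
WACC = 0.7828 × 12.2500% + 0.0813 × 2.5160% + 0.0481 × 6.4972% + 0.0878 × 6.1864% = 10.6496%.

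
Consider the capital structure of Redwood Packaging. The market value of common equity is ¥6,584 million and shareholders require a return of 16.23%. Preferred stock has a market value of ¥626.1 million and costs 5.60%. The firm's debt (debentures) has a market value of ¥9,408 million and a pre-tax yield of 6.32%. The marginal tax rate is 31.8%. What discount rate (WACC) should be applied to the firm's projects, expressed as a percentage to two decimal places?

9.08%

Total capital V = 6584 + 626.1 + 9408 = 16618.1.
Equity: weight = 6584/16618.1 = 0.3962; cost = 16.23%.
Preferred: weight = 626.1/16618.1 = 0.0377; cost = 5.6%.
Debentures: weight = 9408/16618.1 = 0.5661; after-tax cost = 6.32% × (1 − 31.8%) = 4.3102%.
WACC = 0.3962 × 16.2300% + 0.0377 × 5.6000% + 0.5661 × 4.3102% = 9.0814%.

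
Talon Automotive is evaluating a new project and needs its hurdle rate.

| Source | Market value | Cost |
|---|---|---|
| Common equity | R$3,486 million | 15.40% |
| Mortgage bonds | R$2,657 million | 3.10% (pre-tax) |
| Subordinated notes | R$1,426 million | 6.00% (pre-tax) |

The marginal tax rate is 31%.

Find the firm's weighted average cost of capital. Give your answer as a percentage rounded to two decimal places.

8.62%

Total capital V = 3486 + 2657 + 1426 = 7569.
Equity: weight = 3486/7569 = 0.4606; cost = 15.4%.
Mortgage bonds: weight = 2657/7569 = 0.3510; after-tax cost = 3.1% × (1 − 31%) = 2.1390%.
Subordinated notes: weight = 1426/7569 = 0.1884; after-tax cost = 6% × (1 − 31%) = 4.1400%.
WACC = 0.4606 × 15.4000% + 0.3510 × 2.1390% + 0.1884 × 4.1400% = 8.6235%.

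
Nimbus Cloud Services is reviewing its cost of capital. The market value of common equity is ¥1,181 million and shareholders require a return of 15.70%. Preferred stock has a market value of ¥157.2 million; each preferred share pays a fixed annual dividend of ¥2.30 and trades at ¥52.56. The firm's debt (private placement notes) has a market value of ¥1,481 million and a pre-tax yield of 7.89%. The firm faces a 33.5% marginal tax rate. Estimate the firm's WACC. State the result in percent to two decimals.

9.58%

Cost of preferred: Rp = 2.3 / 52.56 = 4.3760%.
Total capital V = 1181 + 157.2 + 1481 = 2819.2.
Equity: weight = 1181/2819.2 = 0.4189; cost = 15.7%.
Preferred: weight = 157.2/2819.2 = 0.0558; cost = 4.376%.
Private placement notes: weight = 1481/2819.2 = 0.5253; after-tax cost = 7.89% × (1 − 33.5%) = 5.2469%.
WACC = 0.4189 × 15.7000% + 0.0558 × 4.3760% + 0.5253 × 5.2469% = 9.5773%.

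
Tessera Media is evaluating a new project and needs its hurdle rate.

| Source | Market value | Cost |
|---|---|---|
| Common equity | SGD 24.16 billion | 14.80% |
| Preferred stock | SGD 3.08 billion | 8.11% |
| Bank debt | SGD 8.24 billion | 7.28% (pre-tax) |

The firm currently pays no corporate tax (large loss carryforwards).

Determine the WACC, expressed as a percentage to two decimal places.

12.47%

Total capital V = 24.16 + 3.08 + 8.24 = 35.48.
Equity: weight = 24.16/35.48 = 0.6809; cost = 14.8%.
Preferred: weight = 3.08/35.48 = 0.0868; cost = 8.11%.
Bank debt: weight = 8.24/35.48 = 0.2322; after-tax cost = 7.28% × (1 − 0%) = 7.2800%.
WACC = 0.6809 × 14.8000% + 0.0868 × 8.1100% + 0.2322 × 7.2800% = 12.4728%.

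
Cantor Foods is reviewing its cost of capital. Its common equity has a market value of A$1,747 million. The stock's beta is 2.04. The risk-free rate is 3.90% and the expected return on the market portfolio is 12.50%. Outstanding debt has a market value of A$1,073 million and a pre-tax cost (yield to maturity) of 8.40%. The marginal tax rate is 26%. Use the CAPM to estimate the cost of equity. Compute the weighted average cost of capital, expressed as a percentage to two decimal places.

15.65%

Market risk premium = 12.5% − 3.9% = 8.6%.
Cost of equity via CAPM: Re = 3.9% + 2.04 × 8.6% = 21.4440%.
Total capital V = 1747 + 1073 = 2820.
Equity: weight = 1747/2820 = 0.6195; cost = 21.444%.
Debt: weight = 1073/2820 = 0.3805; after-tax cost = 8.4% × (1 − 26%) = 6.2160%.
WACC = 0.6195 × 21.4440% + 0.3805 × 6.2160% = 15.6498%.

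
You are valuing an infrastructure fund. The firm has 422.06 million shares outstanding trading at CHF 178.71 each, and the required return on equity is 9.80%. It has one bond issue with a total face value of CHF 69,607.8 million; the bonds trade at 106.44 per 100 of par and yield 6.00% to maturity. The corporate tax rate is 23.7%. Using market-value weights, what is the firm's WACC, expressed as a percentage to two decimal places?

Market value of equity E = 178.71 × 422.06m = 75426.3426m. Market value of debt D = 69607.8m × 106.44/100 = 74090.54232m.
Total capital V = 75426.3426 + 74090.54232 = 149516.88492.
Equity: weight = 75426.3426/149516.88492 = 0.5045; cost = 9.8%.
Bonds outstanding: weight = 74090.54232/149516.88492 = 0.4955; after-tax cost = 6% × (1 − 23.7%) = 4.5780%.
WACC = 0.5045 × 9.8000% + 0.4955 × 4.5780% = 7.2123%.

7.21%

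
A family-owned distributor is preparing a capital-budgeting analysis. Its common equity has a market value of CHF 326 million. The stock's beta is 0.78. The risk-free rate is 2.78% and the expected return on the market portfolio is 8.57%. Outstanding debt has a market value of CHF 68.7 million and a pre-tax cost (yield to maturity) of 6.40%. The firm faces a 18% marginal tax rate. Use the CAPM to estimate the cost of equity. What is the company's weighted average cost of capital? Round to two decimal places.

6.94%

Market risk premium = 8.57% − 2.78% = 5.79%.
Cost of equity via CAPM: Re = 2.78% + 0.78 × 5.79% = 7.2962%.
Total capital V = 326 + 68.7 = 394.7.
Equity: weight = 326/394.7 = 0.8259; cost = 7.2962%.
Debt: weight = 68.7/394.7 = 0.1741; after-tax cost = 6.4% × (1 − 18%) = 5.2480%.
WACC = 0.8259 × 7.2962% + 0.1741 × 5.2480% = 6.9397%.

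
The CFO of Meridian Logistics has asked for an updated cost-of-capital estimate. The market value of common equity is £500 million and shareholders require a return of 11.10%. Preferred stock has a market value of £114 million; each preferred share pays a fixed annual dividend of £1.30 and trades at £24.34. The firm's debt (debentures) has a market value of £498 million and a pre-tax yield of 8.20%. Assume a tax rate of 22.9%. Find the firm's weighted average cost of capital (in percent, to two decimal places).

Cost of preferred: Rp = 1.3 / 24.34 = 5.3410%.
Total capital V = 500 + 114 + 498 = 1112.
Equity: weight = 500/1112 = 0.4496; cost = 11.1%.
Preferred: weight = 114/1112 = 0.1025; cost = 5.341%.
Debentures: weight = 498/1112 = 0.4478; after-tax cost = 8.2% × (1 − 22.9%) = 6.3222%.
WACC = 0.4496 × 11.1000% + 0.1025 × 5.3410% + 0.4478 × 6.3222% = 8.3699%.

8.37%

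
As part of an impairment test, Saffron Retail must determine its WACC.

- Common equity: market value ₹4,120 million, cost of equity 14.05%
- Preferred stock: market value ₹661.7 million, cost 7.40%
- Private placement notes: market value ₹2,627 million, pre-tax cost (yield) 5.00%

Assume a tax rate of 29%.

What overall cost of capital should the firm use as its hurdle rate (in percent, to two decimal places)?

9.73%

Total capital V = 4120 + 661.7 + 2627 = 7408.7.
Equity: weight = 4120/7408.7 = 0.5561; cost = 14.05%.
Preferred: weight = 661.7/7408.7 = 0.0893; cost = 7.4%.
Private placement notes: weight = 2627/7408.7 = 0.3546; after-tax cost = 5% × (1 − 29%) = 3.5500%.
WACC = 0.5561 × 14.0500% + 0.0893 × 7.4000% + 0.3546 × 3.5500% = 9.7329%.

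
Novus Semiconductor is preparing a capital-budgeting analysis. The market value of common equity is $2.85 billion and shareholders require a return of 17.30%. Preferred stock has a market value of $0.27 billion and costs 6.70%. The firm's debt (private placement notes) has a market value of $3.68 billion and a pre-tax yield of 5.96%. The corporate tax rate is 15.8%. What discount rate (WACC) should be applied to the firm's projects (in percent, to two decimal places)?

Total capital V = 2.85 + 0.27 + 3.68 = 6.8.
Equity: weight = 2.85/6.8 = 0.4191; cost = 17.3%.
Preferred: weight = 0.27/6.8 = 0.0397; cost = 6.7%.
Private placement notes: weight = 3.68/6.8 = 0.5412; after-tax cost = 5.96% × (1 − 15.8%) = 5.0183%.
WACC = 0.4191 × 17.3000% + 0.0397 × 6.7000% + 0.5412 × 5.0183% = 10.2326%.

10.23%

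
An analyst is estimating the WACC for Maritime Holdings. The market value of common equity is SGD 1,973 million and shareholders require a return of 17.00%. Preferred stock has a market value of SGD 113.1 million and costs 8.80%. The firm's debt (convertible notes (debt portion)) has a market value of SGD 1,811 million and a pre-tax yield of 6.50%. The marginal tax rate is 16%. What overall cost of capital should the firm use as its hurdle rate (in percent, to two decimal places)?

11.40%

Total capital V = 1973 + 113.1 + 1811 = 3897.1.
Equity: weight = 1973/3897.1 = 0.5063; cost = 17%.
Preferred: weight = 113.1/3897.1 = 0.0290; cost = 8.8%.
Convertible notes (debt portion): weight = 1811/3897.1 = 0.4647; after-tax cost = 6.5% × (1 − 16%) = 5.4600%.
WACC = 0.5063 × 17.0000% + 0.0290 × 8.8000% + 0.4647 × 5.4600% = 11.3993%.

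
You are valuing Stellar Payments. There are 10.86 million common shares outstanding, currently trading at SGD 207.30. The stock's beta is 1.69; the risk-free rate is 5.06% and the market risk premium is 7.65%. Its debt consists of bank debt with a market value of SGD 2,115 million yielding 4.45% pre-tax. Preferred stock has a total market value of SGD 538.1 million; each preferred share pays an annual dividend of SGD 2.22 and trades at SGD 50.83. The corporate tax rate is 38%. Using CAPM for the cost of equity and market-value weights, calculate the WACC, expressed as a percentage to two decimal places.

Cost of equity via CAPM: Re = 5.06% + 1.69 × 7.65% = 17.9885%.
Cost of preferred: Rp = 2.22 / 50.83 = 4.3675%.
Market value of equity E = 207.3 × 10.86m = 2251.278m.
Total capital V = 2251.278 + 538.1 + 2115 = 4904.378.
Equity: weight = 2251.278/4904.378 = 0.4590; cost = 17.9885%.
Preferred: weight = 538.1/4904.378 = 0.1097; cost = 4.3675%.
Bank debt: weight = 2115/4904.378 = 0.4312; after-tax cost = 4.45% × (1 − 38%) = 2.7590%.
WACC = 0.4590 × 17.9885% + 0.1097 × 4.3675% + 0.4312 × 2.7590% = 9.9263%.

9.93%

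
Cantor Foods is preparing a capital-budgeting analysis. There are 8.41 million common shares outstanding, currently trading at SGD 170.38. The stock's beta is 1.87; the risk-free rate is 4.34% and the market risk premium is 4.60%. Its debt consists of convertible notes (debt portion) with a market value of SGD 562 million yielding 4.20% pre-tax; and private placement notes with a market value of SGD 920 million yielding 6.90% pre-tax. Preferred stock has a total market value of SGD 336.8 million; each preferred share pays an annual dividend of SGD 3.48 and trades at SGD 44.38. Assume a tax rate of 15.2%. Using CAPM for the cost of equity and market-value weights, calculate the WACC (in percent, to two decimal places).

Cost of equity via CAPM: Re = 4.34% + 1.87 × 4.6% = 12.9420%.
Cost of preferred: Rp = 3.48 / 44.38 = 7.8414%.
Market value of equity E = 170.38 × 8.41m = 1432.8958m.
Total capital V = 1432.8958 + 336.8 + 562 + 920 = 3251.6958.
Equity: weight = 1432.8958/3251.6958 = 0.4407; cost = 12.942%.
Preferred: weight = 336.8/3251.6958 = 0.1036; cost = 7.8414%.
Convertible notes (debt portion): weight = 562/3251.6958 = 0.1728; after-tax cost = 4.2% × (1 − 15.2%) = 3.5616%.
Private placement notes: weight = 920/3251.6958 = 0.2829; after-tax cost = 6.9% × (1 − 15.2%) = 5.8512%.
WACC = 0.4407 × 12.9420% + 0.1036 × 7.8414% + 0.1728 × 3.5616% + 0.2829 × 5.8512% = 8.7863%.

8.79%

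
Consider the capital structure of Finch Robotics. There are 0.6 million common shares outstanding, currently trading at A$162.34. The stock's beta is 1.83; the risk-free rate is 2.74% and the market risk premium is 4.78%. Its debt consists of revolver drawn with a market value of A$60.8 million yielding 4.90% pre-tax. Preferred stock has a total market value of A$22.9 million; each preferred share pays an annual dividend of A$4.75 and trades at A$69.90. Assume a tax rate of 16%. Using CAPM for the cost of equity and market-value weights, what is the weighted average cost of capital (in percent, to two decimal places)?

Cost of equity via CAPM: Re = 2.74% + 1.83 × 4.78% = 11.4874%.
Cost of preferred: Rp = 4.75 / 69.9 = 6.7954%.
Market value of equity E = 162.34 × 0.6m = 97.404m.
Total capital V = 97.404 + 22.9 + 60.8 = 181.104.
Equity: weight = 97.404/181.104 = 0.5378; cost = 11.4874%.
Preferred: weight = 22.9/181.104 = 0.1264; cost = 6.7954%.
Revolver drawn: weight = 60.8/181.104 = 0.3357; after-tax cost = 4.9% × (1 − 16%) = 4.1160%.
WACC = 0.5378 × 11.4874% + 0.1264 × 6.7954% + 0.3357 × 4.1160% = 8.4194%.

8.42%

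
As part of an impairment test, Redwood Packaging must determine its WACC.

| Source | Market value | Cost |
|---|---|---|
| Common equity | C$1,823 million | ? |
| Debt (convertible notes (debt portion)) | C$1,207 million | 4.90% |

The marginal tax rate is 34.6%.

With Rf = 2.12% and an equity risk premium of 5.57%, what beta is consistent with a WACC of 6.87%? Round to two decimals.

Total capital V = 1823 + 1207 = 3030.
Equity weight = 1823/3030 = 0.6017.
Convertible notes (debt portion) weight = 1207/3030 = 0.3983.
Debt contribution = 0.3983 × 4.9% × (1 − 34.6%) = 1.2766%.
Required equity contribution = 6.87% − 1.2766% = 5.5934%  ⇒  Re = 9.2968%.
CAPM: 9.2968% = 2.12% + β × 5.57%  ⇒  β = 1.2885.

1.29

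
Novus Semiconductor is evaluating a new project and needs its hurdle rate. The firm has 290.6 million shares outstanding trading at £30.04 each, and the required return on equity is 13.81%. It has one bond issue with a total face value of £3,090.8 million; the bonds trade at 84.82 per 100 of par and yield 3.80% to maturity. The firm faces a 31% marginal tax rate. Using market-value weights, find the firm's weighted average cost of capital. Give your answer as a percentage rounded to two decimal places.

Market value of equity E = 30.04 × 290.6m = 8729.624m. Market value of debt D = 3090.8m × 84.82/100 = 2621.61656m.
Total capital V = 8729.624 + 2621.61656 = 11351.24056.
Equity: weight = 8729.624/11351.24056 = 0.7690; cost = 13.81%.
Bonds outstanding: weight = 2621.61656/11351.24056 = 0.2310; after-tax cost = 3.8% × (1 − 31%) = 2.6220%.
WACC = 0.7690 × 13.8100% + 0.2310 × 2.6220% = 11.2261%.

11.23%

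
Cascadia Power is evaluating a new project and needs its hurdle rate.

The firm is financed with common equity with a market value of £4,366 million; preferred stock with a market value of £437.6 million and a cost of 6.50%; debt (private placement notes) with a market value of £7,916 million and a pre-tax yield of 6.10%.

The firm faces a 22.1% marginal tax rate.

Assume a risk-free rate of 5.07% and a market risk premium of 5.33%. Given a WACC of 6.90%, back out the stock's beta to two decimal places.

1.08

Total capital V = 4366 + 437.6 + 7916 = 12719.6.
Equity weight = 4366/12719.6 = 0.3432.
Preferred weight = 437.6/12719.6 = 0.0344.
Private placement notes weight = 7916/12719.6 = 0.6223.
Debt contribution = 0.6223 × 6.1% × (1 − 22.1%) = 2.9573%.
Preferred contribution = 0.0344 × 6.5% = 0.2236%.
Required equity contribution = 6.9% − 3.1810% = 3.7190%  ⇒  Re = 10.8348%.
CAPM: 10.8348% = 5.07% + β × 5.33%  ⇒  β = 1.0816.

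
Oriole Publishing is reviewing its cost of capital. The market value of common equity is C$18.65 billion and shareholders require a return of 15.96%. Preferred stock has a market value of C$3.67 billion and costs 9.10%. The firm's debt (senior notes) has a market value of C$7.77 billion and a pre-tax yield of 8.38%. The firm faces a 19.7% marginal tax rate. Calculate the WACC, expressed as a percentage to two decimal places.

12.74%

Total capital V = 18.65 + 3.67 + 7.77 = 30.09.
Equity: weight = 18.65/30.09 = 0.6198; cost = 15.96%.
Preferred: weight = 3.67/30.09 = 0.1220; cost = 9.1%.
Senior notes: weight = 7.77/30.09 = 0.2582; after-tax cost = 8.38% × (1 − 19.7%) = 6.7291%.
WACC = 0.6198 × 15.9600% + 0.1220 × 9.1000% + 0.2582 × 6.7291% = 12.7397%.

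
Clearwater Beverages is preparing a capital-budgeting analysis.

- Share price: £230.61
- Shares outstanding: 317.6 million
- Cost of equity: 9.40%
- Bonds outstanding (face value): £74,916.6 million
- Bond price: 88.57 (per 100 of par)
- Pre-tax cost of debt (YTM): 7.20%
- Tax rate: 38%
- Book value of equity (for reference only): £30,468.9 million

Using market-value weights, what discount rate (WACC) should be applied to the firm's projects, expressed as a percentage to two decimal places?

7.05%

Market value of equity E = 230.61 × 317.6m = 73241.736m. Market value of debt D = 74916.6m × 88.57/100 = 66353.63262m.
Total capital V = 73241.736 + 66353.63262 = 139595.36862.
Equity: weight = 73241.736/139595.36862 = 0.5247; cost = 9.4%.
Bonds outstanding: weight = 66353.63262/139595.36862 = 0.4753; after-tax cost = 7.2% × (1 − 38%) = 4.4640%.
WACC = 0.5247 × 9.4000% + 0.4753 × 4.4640% = 7.0538%.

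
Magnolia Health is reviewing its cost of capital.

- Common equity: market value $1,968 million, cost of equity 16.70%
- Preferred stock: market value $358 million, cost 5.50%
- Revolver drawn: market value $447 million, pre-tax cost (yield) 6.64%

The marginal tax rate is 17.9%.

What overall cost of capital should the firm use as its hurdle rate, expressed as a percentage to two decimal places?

Total capital V = 1968 + 358 + 447 = 2773.
Equity: weight = 1968/2773 = 0.7097; cost = 16.7%.
Preferred: weight = 358/2773 = 0.1291; cost = 5.5%.
Revolver drawn: weight = 447/2773 = 0.1612; after-tax cost = 6.64% × (1 − 17.9%) = 5.4514%.
WACC = 0.7097 × 16.7000% + 0.1291 × 5.5000% + 0.1612 × 5.4514% = 13.4408%.

13.44%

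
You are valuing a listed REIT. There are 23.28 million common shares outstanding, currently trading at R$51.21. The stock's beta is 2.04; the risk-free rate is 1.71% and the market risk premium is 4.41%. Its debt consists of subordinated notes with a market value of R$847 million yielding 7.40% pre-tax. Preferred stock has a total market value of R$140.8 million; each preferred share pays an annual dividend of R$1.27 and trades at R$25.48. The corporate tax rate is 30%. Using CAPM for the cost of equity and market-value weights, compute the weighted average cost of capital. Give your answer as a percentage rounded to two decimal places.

Cost of equity via CAPM: Re = 1.71% + 2.04 × 4.41% = 10.7064%.
Cost of preferred: Rp = 1.27 / 25.48 = 4.9843%.
Market value of equity E = 51.21 × 23.28m = 1192.1688m.
Total capital V = 1192.1688 + 140.8 + 847 = 2179.9688.
Equity: weight = 1192.1688/2179.9688 = 0.5469; cost = 10.7064%.
Preferred: weight = 140.8/2179.9688 = 0.0646; cost = 4.9843%.
Subordinated notes: weight = 847/2179.9688 = 0.3885; after-tax cost = 7.4% × (1 − 30%) = 5.1800%.
WACC = 0.5469 × 10.7064% + 0.0646 × 4.9843% + 0.3885 × 5.1800% = 8.1896%.

8.19%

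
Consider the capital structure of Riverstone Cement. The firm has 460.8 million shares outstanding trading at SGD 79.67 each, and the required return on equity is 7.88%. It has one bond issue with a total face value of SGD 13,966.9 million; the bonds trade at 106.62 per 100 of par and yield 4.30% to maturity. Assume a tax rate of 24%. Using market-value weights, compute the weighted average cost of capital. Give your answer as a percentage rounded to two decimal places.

6.55%

Market value of equity E = 79.67 × 460.8m = 36711.936m. Market value of debt D = 13966.9m × 106.62/100 = 14891.50878m.
Total capital V = 36711.936 + 14891.50878 = 51603.44478.
Equity: weight = 36711.936/51603.44478 = 0.7114; cost = 7.88%.
Bonds outstanding: weight = 14891.50878/51603.44478 = 0.2886; after-tax cost = 4.3% × (1 − 24%) = 3.2680%.
WACC = 0.7114 × 7.8800% + 0.2886 × 3.2680% = 6.5491%.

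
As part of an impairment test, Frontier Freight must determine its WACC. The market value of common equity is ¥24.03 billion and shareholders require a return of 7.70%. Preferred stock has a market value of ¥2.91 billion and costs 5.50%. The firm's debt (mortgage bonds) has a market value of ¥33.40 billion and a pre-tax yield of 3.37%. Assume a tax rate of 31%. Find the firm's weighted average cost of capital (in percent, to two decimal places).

4.62%

Total capital V = 24.03 + 2.91 + 33.4 = 60.34.
Equity: weight = 24.03/60.34 = 0.3982; cost = 7.7%.
Preferred: weight = 2.91/60.34 = 0.0482; cost = 5.5%.
Mortgage bonds: weight = 33.4/60.34 = 0.5535; after-tax cost = 3.37% × (1 − 31%) = 2.3253%.
WACC = 0.3982 × 7.7000% + 0.0482 × 5.5000% + 0.5535 × 2.3253% = 4.6188%.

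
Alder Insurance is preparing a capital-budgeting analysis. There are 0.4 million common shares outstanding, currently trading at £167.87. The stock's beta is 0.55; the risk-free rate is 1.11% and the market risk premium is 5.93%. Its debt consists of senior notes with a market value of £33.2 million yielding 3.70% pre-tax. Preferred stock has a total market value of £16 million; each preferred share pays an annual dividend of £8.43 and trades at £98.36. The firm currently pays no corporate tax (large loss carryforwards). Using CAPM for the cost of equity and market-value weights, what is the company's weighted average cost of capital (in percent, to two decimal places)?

4.76%

Cost of equity via CAPM: Re = 1.11% + 0.55 × 5.93% = 4.3715%.
Cost of preferred: Rp = 8.43 / 98.36 = 8.5706%.
Market value of equity E = 167.87 × 0.4m = 67.148m.
Total capital V = 67.148 + 16 + 33.2 = 116.348.
Equity: weight = 67.148/116.348 = 0.5771; cost = 4.3715%.
Preferred: weight = 16/116.348 = 0.1375; cost = 8.5706%.
Senior notes: weight = 33.2/116.348 = 0.2854; after-tax cost = 3.7% × (1 − 0%) = 3.7000%.
WACC = 0.5771 × 4.3715% + 0.1375 × 8.5706% + 0.2854 × 3.7000% = 4.7573%.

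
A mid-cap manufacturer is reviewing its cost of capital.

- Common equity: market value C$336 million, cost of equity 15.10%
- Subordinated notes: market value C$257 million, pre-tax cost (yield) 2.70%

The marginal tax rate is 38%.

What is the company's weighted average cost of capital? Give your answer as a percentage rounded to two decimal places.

9.28%

Total capital V = 336 + 257 = 593.
Equity: weight = 336/593 = 0.5666; cost = 15.1%.
Subordinated notes: weight = 257/593 = 0.4334; after-tax cost = 2.7% × (1 − 38%) = 1.6740%.
WACC = 0.5666 × 15.1000% + 0.4334 × 1.6740% = 9.2813%.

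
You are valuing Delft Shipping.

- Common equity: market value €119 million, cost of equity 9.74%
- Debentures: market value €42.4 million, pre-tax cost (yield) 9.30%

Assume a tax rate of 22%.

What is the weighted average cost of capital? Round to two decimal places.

9.09%

Total capital V = 119 + 42.4 = 161.4.
Equity: weight = 119/161.4 = 0.7373; cost = 9.74%.
Debentures: weight = 42.4/161.4 = 0.2627; after-tax cost = 9.3% × (1 − 22%) = 7.2540%.
WACC = 0.7373 × 9.7400% + 0.2627 × 7.2540% = 9.0869%.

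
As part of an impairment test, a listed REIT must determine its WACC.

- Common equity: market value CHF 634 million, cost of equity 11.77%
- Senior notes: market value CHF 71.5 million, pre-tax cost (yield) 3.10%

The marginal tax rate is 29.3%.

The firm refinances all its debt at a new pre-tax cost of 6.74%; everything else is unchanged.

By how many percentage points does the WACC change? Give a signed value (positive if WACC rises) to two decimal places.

Current WACC:
Total capital V = 634 + 71.5 = 705.5.
Equity: weight = 634/705.5 = 0.8987; cost = 11.77%.
Senior notes: weight = 71.5/705.5 = 0.1013; after-tax cost = 3.1% × (1 − 29.3%) = 2.1917%.
WACC = 0.8987 × 11.7700% + 0.1013 × 2.1917% = 10.7993%.
After the change:
Total capital V = 634 + 71.5 = 705.5.
Equity: weight = 634/705.5 = 0.8987; cost = 11.77%.
Senior notes: weight = 71.5/705.5 = 0.1013; after-tax cost = 6.74% × (1 − 29.3%) = 4.7652%.
WACC = 0.8987 × 11.7700% + 0.1013 × 4.7652% = 11.0601%.
Change in WACC = 11.0601% − 10.7993% = 0.2608 pp.

+0.26 pp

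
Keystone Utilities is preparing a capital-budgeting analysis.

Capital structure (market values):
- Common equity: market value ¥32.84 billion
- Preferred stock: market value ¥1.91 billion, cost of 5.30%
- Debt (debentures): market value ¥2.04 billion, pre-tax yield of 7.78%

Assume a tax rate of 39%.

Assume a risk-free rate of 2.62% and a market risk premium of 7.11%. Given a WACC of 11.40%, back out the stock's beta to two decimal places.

1.34

Total capital V = 32.84 + 1.91 + 2.04 = 36.79.
Equity weight = 32.84/36.79 = 0.8926.
Preferred weight = 1.91/36.79 = 0.0519.
Debentures weight = 2.04/36.79 = 0.0554.
Debt contribution = 0.0554 × 7.78% × (1 − 39%) = 0.2632%.
Preferred contribution = 0.0519 × 5.3% = 0.2752%.
Required equity contribution = 11.4% − 0.5383% = 10.8617%  ⇒  Re = 12.1681%.
CAPM: 12.1681% = 2.62% + β × 7.11%  ⇒  β = 1.3429.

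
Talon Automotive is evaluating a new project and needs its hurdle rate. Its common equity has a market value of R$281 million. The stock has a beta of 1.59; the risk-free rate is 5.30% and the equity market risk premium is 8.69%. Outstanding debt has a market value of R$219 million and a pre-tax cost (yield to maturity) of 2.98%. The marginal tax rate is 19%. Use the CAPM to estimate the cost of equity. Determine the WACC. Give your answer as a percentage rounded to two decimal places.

11.80%

Cost of equity via CAPM: Re = 5.3% + 1.59 × 8.69% = 19.1171%.
Total capital V = 281 + 219 = 500.
Equity: weight = 281/500 = 0.5620; cost = 19.1171%.
Debt: weight = 219/500 = 0.4380; after-tax cost = 2.98% × (1 − 19%) = 2.4138%.
WACC = 0.5620 × 19.1171% + 0.4380 × 2.4138% = 11.8011%.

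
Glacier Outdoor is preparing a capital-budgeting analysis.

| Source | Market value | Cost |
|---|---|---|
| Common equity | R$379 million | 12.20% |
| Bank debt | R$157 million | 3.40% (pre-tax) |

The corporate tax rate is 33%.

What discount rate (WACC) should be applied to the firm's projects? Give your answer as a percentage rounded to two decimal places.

Total capital V = 379 + 157 = 536.
Equity: weight = 379/536 = 0.7071; cost = 12.2%.
Bank debt: weight = 157/536 = 0.2929; after-tax cost = 3.4% × (1 − 33%) = 2.2780%.
WACC = 0.7071 × 12.2000% + 0.2929 × 2.2780% = 9.2937%.

9.29%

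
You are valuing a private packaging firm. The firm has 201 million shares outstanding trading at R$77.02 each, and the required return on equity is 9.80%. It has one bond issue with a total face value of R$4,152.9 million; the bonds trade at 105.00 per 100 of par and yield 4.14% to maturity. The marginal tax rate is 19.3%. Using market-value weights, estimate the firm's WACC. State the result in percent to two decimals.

8.38%

Market value of equity E = 77.02 × 201m = 15481.02m. Market value of debt D = 4152.9m × 105.0/100 = 4360.545m.
Total capital V = 15481.02 + 4360.545 = 19841.565.
Equity: weight = 15481.02/19841.565 = 0.7802; cost = 9.8%.
Bonds outstanding: weight = 4360.545/19841.565 = 0.2198; after-tax cost = 4.14% × (1 − 19.3%) = 3.3410%.
WACC = 0.7802 × 9.8000% + 0.2198 × 3.3410% = 8.3805%.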